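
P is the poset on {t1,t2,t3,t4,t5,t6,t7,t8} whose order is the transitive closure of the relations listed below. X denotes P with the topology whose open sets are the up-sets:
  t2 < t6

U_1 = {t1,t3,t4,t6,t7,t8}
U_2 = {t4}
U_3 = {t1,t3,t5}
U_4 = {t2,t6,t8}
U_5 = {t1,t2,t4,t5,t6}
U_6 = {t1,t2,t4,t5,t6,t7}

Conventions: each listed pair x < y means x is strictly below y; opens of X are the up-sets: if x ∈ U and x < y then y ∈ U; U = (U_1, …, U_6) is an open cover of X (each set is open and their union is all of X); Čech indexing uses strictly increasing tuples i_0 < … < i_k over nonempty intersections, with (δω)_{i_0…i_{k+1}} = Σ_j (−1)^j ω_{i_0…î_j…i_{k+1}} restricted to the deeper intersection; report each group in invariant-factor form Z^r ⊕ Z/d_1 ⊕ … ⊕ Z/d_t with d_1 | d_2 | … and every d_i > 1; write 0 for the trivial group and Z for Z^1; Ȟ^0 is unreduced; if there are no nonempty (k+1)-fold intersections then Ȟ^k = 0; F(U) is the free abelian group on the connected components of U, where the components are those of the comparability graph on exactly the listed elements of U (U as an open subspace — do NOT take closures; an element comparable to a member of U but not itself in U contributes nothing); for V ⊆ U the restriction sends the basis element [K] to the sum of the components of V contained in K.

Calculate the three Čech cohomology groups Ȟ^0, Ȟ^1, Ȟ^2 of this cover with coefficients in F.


nerve simplices:
  U12={t4} U13={t1,t3} U14={t6,t8} U15={t1,t4,t6} U16={t1,t4,t6,t7} U25={t4} U26={t4} U35={t1,t5} U36={t1,t5} U45={t2,t6} U46={t2,t6} U56={t1,t2,t4,t5,t6}
  U125={t4} U126={t4} U135={t1} U136={t1} U145={t6} U146={t6} U156={t1,t4,t6} U256={t4} U356={t1,t5} U456={t2,t6}
  U1256={t4} U1356={t1} U1456={t6}
components per intersection:
  U1: {t1} {t3} {t4} {t6} {t7} {t8}
  U2: {t4}
  U3: {t1} {t3} {t5}
  U4: {t2,t6} {t8}
  U5: {t1} {t2,t6} {t4} {t5}
  U6: {t1} {t2,t6} {t4} {t5} {t7}
  U12: {t4}
  U13: {t1} {t3}
  U14: {t6} {t8}
  U15: {t1} {t4} {t6}
  U16: {t1} {t4} {t6} {t7}
  U25: {t4}
  U26: {t4}
  U35: {t1} {t5}
  U36: {t1} {t5}
  U45: {t2,t6}
  U46: {t2,t6}
  U56: {t1} {t2,t6} {t4} {t5}
  U125: {t4}
  U126: {t4}
  U135: {t1}
  U136: {t1}
  U145: {t6}
  U146: {t6}
  U156: {t1} {t4} {t6}
  U256: {t4}
  U356: {t1} {t5}
  U456: {t2,t6}
  U1256: {t4}
  U1356: {t1}
  U1456: {t6}
C dims 21,24,13,3; δ0: rk 14, SNF 1^14; δ1: rk 10, SNF 1^10; δ2: rk 3, SNF 1^3
degree 0: 21−14−0 = 7 → Ȟ^0 ≅ Z^7
degree 1: 24−10−14 = 0 → Ȟ^1 ≅ 0
degree 2: 13−3−10 = 0 → Ȟ^2 ≅ 0

Ȟ^0(U;F) ≅ Z^7, Ȟ^1(U;F) ≅ 0 and Ȟ^2(U;F) ≅ 0


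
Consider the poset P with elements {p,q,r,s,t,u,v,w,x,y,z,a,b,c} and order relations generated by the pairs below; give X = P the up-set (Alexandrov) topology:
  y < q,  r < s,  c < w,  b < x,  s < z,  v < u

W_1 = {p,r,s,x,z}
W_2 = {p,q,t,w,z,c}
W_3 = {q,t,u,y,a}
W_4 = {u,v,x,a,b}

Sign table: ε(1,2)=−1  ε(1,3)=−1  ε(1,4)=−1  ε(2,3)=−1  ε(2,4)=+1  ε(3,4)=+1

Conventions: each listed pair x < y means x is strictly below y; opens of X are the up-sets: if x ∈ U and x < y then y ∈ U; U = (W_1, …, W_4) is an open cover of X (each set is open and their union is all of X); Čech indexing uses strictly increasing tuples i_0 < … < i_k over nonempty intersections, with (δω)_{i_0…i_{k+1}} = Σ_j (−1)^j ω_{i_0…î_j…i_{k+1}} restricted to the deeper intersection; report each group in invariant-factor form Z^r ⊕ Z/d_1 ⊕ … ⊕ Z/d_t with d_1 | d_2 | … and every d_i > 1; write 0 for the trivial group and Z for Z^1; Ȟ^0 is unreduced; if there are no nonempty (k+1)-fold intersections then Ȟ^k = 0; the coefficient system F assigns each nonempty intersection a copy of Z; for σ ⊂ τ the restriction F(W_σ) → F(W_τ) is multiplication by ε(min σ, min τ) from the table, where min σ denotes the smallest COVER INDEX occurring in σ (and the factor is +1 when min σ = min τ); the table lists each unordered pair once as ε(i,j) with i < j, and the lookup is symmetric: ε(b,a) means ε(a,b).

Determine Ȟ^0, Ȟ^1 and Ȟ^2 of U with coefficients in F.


Ȟ^0 ≅ 0, Ȟ^1 ≅ Z/2, Ȟ^2 ≅ 0

nerve of the cover:
  W12={p,z} W14={x} W23={q,t} W34={u,a}
C dims 4,4; δ0: rk 4, SNF 1^3·2
Ȟ^0 = (4 − 4) − 0 = 0, so Ȟ^0 ≅ 0
Ȟ^1 = (4 − 0) − 4 = 0 plus torsion [2], so Ȟ^1 ≅ Z/2
Ȟ^2 = (0 − 0) − 0 = 0, so Ȟ^2 ≅ 0


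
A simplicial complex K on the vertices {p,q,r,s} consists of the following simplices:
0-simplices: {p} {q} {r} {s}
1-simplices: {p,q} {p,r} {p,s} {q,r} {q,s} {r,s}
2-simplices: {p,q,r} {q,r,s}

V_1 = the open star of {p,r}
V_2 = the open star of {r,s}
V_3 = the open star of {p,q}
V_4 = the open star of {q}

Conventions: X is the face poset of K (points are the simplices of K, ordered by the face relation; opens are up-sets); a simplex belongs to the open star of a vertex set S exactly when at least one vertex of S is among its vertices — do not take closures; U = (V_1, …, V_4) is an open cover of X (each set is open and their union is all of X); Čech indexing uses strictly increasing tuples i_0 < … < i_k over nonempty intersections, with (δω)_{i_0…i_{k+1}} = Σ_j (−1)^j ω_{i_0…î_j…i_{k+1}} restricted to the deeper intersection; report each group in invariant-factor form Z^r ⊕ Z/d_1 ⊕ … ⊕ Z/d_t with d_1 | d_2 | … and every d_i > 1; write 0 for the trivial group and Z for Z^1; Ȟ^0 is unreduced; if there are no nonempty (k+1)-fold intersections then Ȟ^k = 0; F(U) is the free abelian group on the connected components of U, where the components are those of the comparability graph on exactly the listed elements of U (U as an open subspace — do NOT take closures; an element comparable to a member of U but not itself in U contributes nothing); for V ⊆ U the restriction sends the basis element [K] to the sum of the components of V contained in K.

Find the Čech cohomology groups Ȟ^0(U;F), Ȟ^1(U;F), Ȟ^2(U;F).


Ȟ^0 ≅ Z,  Ȟ^1 ≅ Z,  Ȟ^2 ≅ 0

nonempty overlaps:
  V1={{p},{r},{p,q},{p,r},{p,s},{q,r},{r,s},{p,q,r},{q,r,s}} V2={{r},{s},{p,r},{p,s},{q,r},{q,s},{r,s},{p,q,r},{q,r,s}} V3={{p},{q},{p,q},{p,r},{p,s},{q,r},{q,s},{p,q,r},{q,r,s}} V4={{q},{p,q},{q,r},{q,s},{p,q,r},{q,r,s}}
  V12={{r},{p,r},{p,s},{q,r},{r,s},{p,q,r},{q,r,s}} V13={{p},{p,q},{p,r},{p,s},{q,r},{p,q,r},{q,r,s}} V14={{p,q},{q,r},{p,q,r},{q,r,s}} V23={{p,r},{p,s},{q,r},{q,s},{p,q,r},{q,r,s}} V24={{q,r},{q,s},{p,q,r},{q,r,s}} V34={{q},{p,q},{q,r},{q,s},{p,q,r},{q,r,s}}
  V123={{p,r},{p,s},{q,r},{p,q,r},{q,r,s}} V124={{q,r},{p,q,r},{q,r,s}} V134={{p,q},{q,r},{p,q,r},{q,r,s}} V234={{q,r},{q,s},{p,q,r},{q,r,s}}
  V1234={{q,r},{p,q,r},{q,r,s}}
components per intersection:
  V1: {{p},{r},{p,q},{p,r},{p,s},{q,r},{r,s},{p,q,r},{q,r,s}}
  V2: {{r},{s},{p,r},{p,s},{q,r},{q,s},{r,s},{p,q,r},{q,r,s}}
  V3: {{p},{q},{p,q},{p,r},{p,s},{q,r},{q,s},{p,q,r},{q,r,s}}
  V4: {{q},{p,q},{q,r},{q,s},{p,q,r},{q,r,s}}
  V12: {{r},{p,r},{q,r},{r,s},{p,q,r},{q,r,s}} {{p,s}}
  V13: {{p},{p,q},{p,r},{p,s},{q,r},{p,q,r},{q,r,s}}
  V14: {{p,q},{q,r},{p,q,r},{q,r,s}}
  V23: {{p,r},{q,r},{q,s},{p,q,r},{q,r,s}} {{p,s}}
  V24: {{q,r},{q,s},{p,q,r},{q,r,s}}
  V34: {{q},{p,q},{q,r},{q,s},{p,q,r},{q,r,s}}
  V123: {{p,r},{q,r},{p,q,r},{q,r,s}} {{p,s}}
  V124: {{q,r},{p,q,r},{q,r,s}}
  V134: {{p,q},{q,r},{p,q,r},{q,r,s}}
  V234: {{q,r},{q,s},{p,q,r},{q,r,s}}
  V1234: {{q,r},{p,q,r},{q,r,s}}
C dims 4,8,5,1; δ0: rk 3, SNF 1^3; δ1: rk 4, SNF 1^4; δ2: rk 1, SNF 1^1
degree 0: 4−3−0 = 1 → Ȟ^0 ≅ Z
degree 1: 8−4−3 = 1 → Ȟ^1 ≅ Z
degree 2: 5−1−4 = 0 → Ȟ^2 ≅ 0


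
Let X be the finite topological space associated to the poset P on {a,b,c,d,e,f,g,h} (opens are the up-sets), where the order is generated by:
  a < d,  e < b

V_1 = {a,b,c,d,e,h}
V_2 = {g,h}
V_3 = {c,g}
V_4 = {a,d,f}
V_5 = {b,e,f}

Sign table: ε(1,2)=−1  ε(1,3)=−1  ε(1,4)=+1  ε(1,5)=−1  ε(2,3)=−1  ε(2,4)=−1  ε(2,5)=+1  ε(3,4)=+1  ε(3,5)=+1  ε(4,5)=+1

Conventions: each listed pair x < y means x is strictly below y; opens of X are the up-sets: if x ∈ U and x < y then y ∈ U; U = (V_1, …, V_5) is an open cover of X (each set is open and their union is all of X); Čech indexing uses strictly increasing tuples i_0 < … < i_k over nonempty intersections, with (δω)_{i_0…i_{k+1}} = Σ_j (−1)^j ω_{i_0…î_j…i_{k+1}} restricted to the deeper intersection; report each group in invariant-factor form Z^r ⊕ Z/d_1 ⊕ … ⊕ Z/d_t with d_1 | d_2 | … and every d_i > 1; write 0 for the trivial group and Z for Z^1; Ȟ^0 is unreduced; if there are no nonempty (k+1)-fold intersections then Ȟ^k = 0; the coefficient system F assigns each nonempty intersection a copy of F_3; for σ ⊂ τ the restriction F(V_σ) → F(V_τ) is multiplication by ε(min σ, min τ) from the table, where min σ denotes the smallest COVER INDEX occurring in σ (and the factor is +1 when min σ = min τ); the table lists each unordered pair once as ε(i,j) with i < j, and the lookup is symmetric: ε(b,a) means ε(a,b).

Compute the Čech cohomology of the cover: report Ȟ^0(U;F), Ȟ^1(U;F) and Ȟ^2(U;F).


intersection data:
  V12={h} V13={c} V14={a,d} V15={b,e} V23={g} V45={f}
C dims 5,6; δ0: rk_F3 5
Ȟ^0 = (5 − 5) − 0 = 0, so Ȟ^0 ≅ 0
Ȟ^1 = (6 − 0) − 5 = 1, so Ȟ^1 ≅ Z/3
Ȟ^2 = (0 − 0) − 0 = 0, so Ȟ^2 ≅ 0

Ȟ^0 = 0, Ȟ^1 = Z/3, Ȟ^2 = 0


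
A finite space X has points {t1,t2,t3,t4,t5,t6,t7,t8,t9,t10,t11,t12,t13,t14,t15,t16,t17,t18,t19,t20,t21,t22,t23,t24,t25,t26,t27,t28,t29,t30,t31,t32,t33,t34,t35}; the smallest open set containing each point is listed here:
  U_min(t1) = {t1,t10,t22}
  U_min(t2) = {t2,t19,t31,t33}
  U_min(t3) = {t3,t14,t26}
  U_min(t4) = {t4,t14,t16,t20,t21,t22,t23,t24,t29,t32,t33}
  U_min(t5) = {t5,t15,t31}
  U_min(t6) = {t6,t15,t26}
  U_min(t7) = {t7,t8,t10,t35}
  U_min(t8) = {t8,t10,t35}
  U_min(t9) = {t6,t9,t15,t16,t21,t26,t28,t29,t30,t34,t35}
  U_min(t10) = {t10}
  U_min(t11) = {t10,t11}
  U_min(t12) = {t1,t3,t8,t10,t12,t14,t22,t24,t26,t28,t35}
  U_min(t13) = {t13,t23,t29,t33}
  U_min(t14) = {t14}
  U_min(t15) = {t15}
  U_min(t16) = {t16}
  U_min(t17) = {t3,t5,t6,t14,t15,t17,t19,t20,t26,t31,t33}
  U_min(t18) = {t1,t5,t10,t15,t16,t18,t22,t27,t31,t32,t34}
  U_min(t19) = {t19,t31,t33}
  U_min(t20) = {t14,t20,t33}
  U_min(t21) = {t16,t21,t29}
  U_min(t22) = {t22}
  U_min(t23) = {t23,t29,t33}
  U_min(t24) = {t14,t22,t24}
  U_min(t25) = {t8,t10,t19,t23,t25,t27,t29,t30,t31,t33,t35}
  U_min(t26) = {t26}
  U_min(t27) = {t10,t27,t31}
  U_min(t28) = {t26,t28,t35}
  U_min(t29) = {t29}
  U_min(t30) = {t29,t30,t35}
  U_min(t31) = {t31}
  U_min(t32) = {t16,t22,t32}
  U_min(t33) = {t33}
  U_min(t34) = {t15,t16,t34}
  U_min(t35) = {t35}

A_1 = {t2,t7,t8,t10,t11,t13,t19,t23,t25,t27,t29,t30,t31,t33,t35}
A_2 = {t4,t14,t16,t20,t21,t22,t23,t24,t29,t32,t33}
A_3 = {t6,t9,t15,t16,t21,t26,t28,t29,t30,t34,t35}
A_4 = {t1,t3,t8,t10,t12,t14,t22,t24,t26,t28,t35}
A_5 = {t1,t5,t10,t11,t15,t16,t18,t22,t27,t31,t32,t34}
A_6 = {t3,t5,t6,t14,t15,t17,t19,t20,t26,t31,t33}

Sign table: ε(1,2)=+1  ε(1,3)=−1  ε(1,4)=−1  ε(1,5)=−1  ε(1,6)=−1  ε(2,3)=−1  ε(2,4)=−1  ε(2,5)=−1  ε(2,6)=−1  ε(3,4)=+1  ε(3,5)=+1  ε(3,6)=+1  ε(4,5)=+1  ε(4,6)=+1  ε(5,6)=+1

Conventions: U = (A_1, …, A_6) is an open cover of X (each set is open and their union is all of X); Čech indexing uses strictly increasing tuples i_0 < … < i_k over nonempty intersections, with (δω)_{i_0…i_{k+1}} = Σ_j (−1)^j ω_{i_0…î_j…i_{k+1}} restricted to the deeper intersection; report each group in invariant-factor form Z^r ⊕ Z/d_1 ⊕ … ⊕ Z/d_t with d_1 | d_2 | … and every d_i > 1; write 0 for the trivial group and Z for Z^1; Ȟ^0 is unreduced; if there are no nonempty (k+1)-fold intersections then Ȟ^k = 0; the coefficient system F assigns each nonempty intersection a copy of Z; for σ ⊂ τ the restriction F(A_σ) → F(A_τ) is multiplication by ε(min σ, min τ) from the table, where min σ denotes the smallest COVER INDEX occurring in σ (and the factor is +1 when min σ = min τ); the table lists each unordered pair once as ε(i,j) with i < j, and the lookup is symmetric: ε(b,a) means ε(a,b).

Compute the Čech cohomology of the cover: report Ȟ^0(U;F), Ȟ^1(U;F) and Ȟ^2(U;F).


nonempty intersections:
  A12={t23,t29,t33} A13={t29,t30,t35} A14={t8,t10,t35} A15={t10,t11,t27,t31} A16={t19,t31,t33} A23={t16,t21,t29} A24={t14,t22,t24} A25={t16,t22,t32} A26={t14,t20,t33} A34={t26,t28,t35} A35={t15,t16,t34} A36={t6,t15,t26} A45={t1,t10,t22} A46={t3,t14,t26} A56={t5,t15,t31}
  A123={t29} A126={t33} A134={t35} A145={t10} A156={t31} A235={t16} A245={t22} A246={t14} A346={t26} A356={t15}
C dims 6,15,10; δ0: rk 5, SNF 1^5; δ1: rk 10, SNF 1^9·2
Ȟ^0: (6−5)−0=1 ⇒ Z
Ȟ^1: (15−10)−5=0 ⇒ 0
Ȟ^2: (10−0)−10=0 plus torsion [2] ⇒ Z/2

Ȟ^0 ≅ Z, Ȟ^1 ≅ 0, Ȟ^2 ≅ Z/2


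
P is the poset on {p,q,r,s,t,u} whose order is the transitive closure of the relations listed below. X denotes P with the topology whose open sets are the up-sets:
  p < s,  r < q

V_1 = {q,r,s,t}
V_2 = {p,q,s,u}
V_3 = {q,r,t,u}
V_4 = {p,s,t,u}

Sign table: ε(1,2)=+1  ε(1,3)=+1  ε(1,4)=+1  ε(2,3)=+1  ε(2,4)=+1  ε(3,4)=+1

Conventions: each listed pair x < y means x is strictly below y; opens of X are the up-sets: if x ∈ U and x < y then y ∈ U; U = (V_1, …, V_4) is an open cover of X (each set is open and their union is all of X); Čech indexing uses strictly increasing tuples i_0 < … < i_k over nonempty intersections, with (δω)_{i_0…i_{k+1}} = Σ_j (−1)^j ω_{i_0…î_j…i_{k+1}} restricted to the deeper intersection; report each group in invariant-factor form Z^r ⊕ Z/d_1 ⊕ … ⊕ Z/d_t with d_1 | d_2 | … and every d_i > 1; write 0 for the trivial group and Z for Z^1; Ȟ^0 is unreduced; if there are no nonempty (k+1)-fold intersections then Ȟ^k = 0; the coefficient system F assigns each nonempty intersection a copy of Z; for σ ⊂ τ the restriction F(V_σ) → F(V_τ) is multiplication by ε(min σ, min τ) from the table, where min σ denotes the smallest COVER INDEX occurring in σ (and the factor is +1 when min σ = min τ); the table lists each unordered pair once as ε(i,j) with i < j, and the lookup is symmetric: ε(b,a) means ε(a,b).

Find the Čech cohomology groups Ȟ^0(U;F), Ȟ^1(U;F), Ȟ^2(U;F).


Ȟ^0(U;F) ≅ Z,  Ȟ^1(U;F) ≅ 0,  Ȟ^2(U;F) ≅ Z

cover nerve:
  V12={q,s} V13={q,r,t} V14={s,t} V23={q,u} V24={p,s,u} V34={t,u}
  V123={q} V124={s} V134={t} V234={u}
C dims 4,6,4; δ0: rk 3, SNF 1^3; δ1: rk 3, SNF 1^3
Ȟ^0: (4−3)−0=1 ⇒ Z
Ȟ^1: (6−3)−3=0 ⇒ 0
Ȟ^2: (4−0)−3=1 ⇒ Z


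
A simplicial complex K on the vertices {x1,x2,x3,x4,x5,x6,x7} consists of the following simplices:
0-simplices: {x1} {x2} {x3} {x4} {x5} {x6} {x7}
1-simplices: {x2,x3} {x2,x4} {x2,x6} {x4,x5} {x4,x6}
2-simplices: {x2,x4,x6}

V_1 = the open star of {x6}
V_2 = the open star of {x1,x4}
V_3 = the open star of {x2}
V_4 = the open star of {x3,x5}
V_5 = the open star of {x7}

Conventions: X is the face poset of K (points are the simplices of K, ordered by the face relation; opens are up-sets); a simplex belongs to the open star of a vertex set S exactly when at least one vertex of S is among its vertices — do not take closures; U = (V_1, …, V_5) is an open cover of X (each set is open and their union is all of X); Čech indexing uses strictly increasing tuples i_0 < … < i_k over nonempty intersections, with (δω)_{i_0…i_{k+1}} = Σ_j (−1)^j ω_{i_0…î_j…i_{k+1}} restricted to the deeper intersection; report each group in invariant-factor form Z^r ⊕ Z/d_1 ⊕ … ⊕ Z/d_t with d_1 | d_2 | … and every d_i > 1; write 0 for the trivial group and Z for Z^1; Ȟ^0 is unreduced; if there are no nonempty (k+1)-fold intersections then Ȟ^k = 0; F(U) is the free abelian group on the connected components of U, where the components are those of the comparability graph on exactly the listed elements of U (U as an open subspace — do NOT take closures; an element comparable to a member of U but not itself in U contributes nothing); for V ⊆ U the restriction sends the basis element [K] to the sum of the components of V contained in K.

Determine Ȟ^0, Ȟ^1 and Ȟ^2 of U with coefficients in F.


Ȟ^0(U;F) ≅ Z^3, Ȟ^1(U;F) ≅ 0 and Ȟ^2(U;F) ≅ 0

nerve of the cover:
  V1={{x6},{x2,x6},{x4,x6},{x2,x4,x6}} V2={{x1},{x4},{x2,x4},{x4,x5},{x4,x6},{x2,x4,x6}} V3={{x2},{x2,x3},{x2,x4},{x2,x6},{x2,x4,x6}} V4={{x3},{x5},{x2,x3},{x4,x5}} V5={{x7}}
  V12={{x4,x6},{x2,x4,x6}} V13={{x2,x6},{x2,x4,x6}} V23={{x2,x4},{x2,x4,x6}} V24={{x4,x5}} V34={{x2,x3}}
  V123={{x2,x4,x6}}
components per intersection:
  V1: {{x6},{x2,x6},{x4,x6},{x2,x4,x6}}
  V2: {{x1}} {{x4},{x2,x4},{x4,x5},{x4,x6},{x2,x4,x6}}
  V3: {{x2},{x2,x3},{x2,x4},{x2,x6},{x2,x4,x6}}
  V4: {{x3},{x2,x3}} {{x5},{x4,x5}}
  V5: {{x7}}
  V12: {{x4,x6},{x2,x4,x6}}
  V13: {{x2,x6},{x2,x4,x6}}
  V23: {{x2,x4},{x2,x4,x6}}
  V24: {{x4,x5}}
  V34: {{x2,x3}}
  V123: {{x2,x4,x6}}
C dims 7,5,1; δ0: rk 4, SNF 1^4; δ1: rk 1, SNF 1^1
Ȟ^0 = (7 − 4) − 0 = 3, so Ȟ^0 ≅ Z^3
Ȟ^1 = (5 − 1) − 4 = 0, so Ȟ^1 ≅ 0
Ȟ^2 = (1 − 0) − 1 = 0, so Ȟ^2 ≅ 0


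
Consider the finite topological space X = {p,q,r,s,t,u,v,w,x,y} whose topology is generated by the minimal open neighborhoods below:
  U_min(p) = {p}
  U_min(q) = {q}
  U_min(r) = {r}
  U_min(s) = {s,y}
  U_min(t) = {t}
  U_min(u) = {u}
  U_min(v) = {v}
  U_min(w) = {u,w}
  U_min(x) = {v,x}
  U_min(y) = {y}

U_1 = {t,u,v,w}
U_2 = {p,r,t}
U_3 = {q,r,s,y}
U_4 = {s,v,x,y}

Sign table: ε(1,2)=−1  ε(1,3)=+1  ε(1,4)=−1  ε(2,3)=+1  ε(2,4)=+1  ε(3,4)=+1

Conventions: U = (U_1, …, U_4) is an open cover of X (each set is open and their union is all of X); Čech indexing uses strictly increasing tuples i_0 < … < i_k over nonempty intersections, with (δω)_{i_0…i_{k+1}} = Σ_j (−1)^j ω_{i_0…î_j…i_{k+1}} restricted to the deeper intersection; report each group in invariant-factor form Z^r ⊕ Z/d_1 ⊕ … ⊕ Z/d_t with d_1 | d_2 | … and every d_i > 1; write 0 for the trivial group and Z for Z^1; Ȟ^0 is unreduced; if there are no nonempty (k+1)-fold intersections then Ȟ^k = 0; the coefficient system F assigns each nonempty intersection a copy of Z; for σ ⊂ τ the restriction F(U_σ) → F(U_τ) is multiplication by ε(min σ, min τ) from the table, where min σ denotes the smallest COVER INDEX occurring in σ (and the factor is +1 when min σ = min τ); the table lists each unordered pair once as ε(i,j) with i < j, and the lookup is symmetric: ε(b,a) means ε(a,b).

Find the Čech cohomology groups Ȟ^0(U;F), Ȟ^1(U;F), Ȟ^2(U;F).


nonempty overlaps:
  U12={t} U14={v} U23={r} U34={s,y}
C dims 4,4; δ0: rk 3, SNF 1^3
degree 0: 4−3−0 = 1 → Ȟ^0 ≅ Z
degree 1: 4−0−3 = 1 → Ȟ^1 ≅ Z
degree 2: 0−0−0 = 0 → Ȟ^2 ≅ 0

Ȟ^0(U;F) ≅ Z; Ȟ^1(U;F) ≅ Z; Ȟ^2(U;F) ≅ 0


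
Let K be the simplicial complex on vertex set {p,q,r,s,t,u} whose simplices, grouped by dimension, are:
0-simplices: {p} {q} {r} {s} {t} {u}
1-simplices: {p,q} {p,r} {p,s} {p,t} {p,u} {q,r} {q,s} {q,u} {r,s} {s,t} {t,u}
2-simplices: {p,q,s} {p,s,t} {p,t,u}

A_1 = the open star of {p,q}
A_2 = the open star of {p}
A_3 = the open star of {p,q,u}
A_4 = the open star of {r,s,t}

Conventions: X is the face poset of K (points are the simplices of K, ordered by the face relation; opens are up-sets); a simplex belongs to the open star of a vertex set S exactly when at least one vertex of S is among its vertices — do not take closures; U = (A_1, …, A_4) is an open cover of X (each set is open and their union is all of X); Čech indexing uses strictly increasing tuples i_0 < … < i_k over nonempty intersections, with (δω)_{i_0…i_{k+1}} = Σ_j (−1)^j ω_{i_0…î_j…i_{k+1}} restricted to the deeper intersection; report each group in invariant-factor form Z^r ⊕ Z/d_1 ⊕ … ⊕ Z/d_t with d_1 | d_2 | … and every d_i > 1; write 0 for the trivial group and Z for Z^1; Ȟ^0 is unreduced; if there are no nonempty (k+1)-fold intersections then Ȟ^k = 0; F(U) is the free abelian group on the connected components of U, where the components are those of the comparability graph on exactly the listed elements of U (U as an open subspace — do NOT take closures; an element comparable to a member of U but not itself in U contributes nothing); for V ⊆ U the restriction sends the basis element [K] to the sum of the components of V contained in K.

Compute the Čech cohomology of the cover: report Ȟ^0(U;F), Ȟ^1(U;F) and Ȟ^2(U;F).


Ȟ^0 = Z, Ȟ^1 = Z^2 and Ȟ^2 = 0

nonempty intersections:
  A1={{p},{q},{p,q},{p,r},{p,s},{p,t},{p,u},{q,r},{q,s},{q,u},{p,q,s},{p,s,t},{p,t,u}} A2={{p},{p,q},{p,r},{p,s},{p,t},{p,u},{p,q,s},{p,s,t},{p,t,u}} A3={{p},{q},{u},{p,q},{p,r},{p,s},{p,t},{p,u},{q,r},{q,s},{q,u},{t,u},{p,q,s},{p,s,t},{p,t,u}} A4={{r},{s},{t},{p,r},{p,s},{p,t},{q,r},{q,s},{r,s},{s,t},{t,u},{p,q,s},{p,s,t},{p,t,u}}
  A12={{p},{p,q},{p,r},{p,s},{p,t},{p,u},{p,q,s},{p,s,t},{p,t,u}} A13={{p},{q},{p,q},{p,r},{p,s},{p,t},{p,u},{q,r},{q,s},{q,u},{p,q,s},{p,s,t},{p,t,u}} A14={{p,r},{p,s},{p,t},{q,r},{q,s},{p,q,s},{p,s,t},{p,t,u}} A23={{p},{p,q},{p,r},{p,s},{p,t},{p,u},{p,q,s},{p,s,t},{p,t,u}} A24={{p,r},{p,s},{p,t},{p,q,s},{p,s,t},{p,t,u}} A34={{p,r},{p,s},{p,t},{q,r},{q,s},{t,u},{p,q,s},{p,s,t},{p,t,u}}
  A123={{p},{p,q},{p,r},{p,s},{p,t},{p,u},{p,q,s},{p,s,t},{p,t,u}} A124={{p,r},{p,s},{p,t},{p,q,s},{p,s,t},{p,t,u}} A134={{p,r},{p,s},{p,t},{q,r},{q,s},{p,q,s},{p,s,t},{p,t,u}} A234={{p,r},{p,s},{p,t},{p,q,s},{p,s,t},{p,t,u}}
  A1234={{p,r},{p,s},{p,t},{p,q,s},{p,s,t},{p,t,u}}
components per intersection:
  A1: {{p},{q},{p,q},{p,r},{p,s},{p,t},{p,u},{q,r},{q,s},{q,u},{p,q,s},{p,s,t},{p,t,u}}
  A2: {{p},{p,q},{p,r},{p,s},{p,t},{p,u},{p,q,s},{p,s,t},{p,t,u}}
  A3: {{p},{q},{u},{p,q},{p,r},{p,s},{p,t},{p,u},{q,r},{q,s},{q,u},{t,u},{p,q,s},{p,s,t},{p,t,u}}
  A4: {{r},{s},{t},{p,r},{p,s},{p,t},{q,r},{q,s},{r,s},{s,t},{t,u},{p,q,s},{p,s,t},{p,t,u}}
  A12: {{p},{p,q},{p,r},{p,s},{p,t},{p,u},{p,q,s},{p,s,t},{p,t,u}}
  A13: {{p},{q},{p,q},{p,r},{p,s},{p,t},{p,u},{q,r},{q,s},{q,u},{p,q,s},{p,s,t},{p,t,u}}
  A14: {{p,r}} {{p,s},{p,t},{q,s},{p,q,s},{p,s,t},{p,t,u}} {{q,r}}
  A23: {{p},{p,q},{p,r},{p,s},{p,t},{p,u},{p,q,s},{p,s,t},{p,t,u}}
  A24: {{p,r}} {{p,s},{p,t},{p,q,s},{p,s,t},{p,t,u}}
  A34: {{p,r}} {{p,s},{p,t},{q,s},{t,u},{p,q,s},{p,s,t},{p,t,u}} {{q,r}}
  A123: {{p},{p,q},{p,r},{p,s},{p,t},{p,u},{p,q,s},{p,s,t},{p,t,u}}
  A124: {{p,r}} {{p,s},{p,t},{p,q,s},{p,s,t},{p,t,u}}
  A134: {{p,r}} {{p,s},{p,t},{q,s},{p,q,s},{p,s,t},{p,t,u}} {{q,r}}
  A234: {{p,r}} {{p,s},{p,t},{p,q,s},{p,s,t},{p,t,u}}
  A1234: {{p,r}} {{p,s},{p,t},{p,q,s},{p,s,t},{p,t,u}}
C dims 4,11,8,2; δ0: rk 3, SNF 1^3; δ1: rk 6, SNF 1^6; δ2: rk 2, SNF 1^2
Ȟ^0: (4−3)−0=1 ⇒ Z
Ȟ^1: (11−6)−3=2 ⇒ Z^2
Ȟ^2: (8−2)−6=0 ⇒ 0


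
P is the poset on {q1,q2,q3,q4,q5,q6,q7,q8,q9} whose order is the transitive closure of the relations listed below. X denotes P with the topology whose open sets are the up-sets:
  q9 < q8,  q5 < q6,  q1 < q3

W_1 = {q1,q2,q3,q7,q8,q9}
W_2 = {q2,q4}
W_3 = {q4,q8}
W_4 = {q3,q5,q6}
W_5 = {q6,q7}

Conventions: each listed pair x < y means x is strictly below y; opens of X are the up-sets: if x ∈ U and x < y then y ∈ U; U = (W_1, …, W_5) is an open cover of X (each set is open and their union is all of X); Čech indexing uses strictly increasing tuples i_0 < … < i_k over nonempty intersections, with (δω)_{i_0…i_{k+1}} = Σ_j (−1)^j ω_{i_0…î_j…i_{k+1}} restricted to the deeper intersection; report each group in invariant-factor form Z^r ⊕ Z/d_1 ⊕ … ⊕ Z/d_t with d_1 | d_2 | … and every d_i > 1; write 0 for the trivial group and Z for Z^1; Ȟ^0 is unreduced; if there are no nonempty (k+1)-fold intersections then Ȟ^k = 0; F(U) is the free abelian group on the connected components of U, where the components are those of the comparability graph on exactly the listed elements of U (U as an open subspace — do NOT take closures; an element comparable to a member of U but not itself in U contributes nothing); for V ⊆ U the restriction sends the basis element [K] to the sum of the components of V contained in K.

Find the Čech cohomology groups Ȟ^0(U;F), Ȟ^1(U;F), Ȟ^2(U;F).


Ȟ^0 = Z^6, Ȟ^1 = 0, Ȟ^2 = 0

nonempty intersections:
  W12={q2} W13={q8} W14={q3} W15={q7} W23={q4} W45={q6}
components per intersection:
  W1: {q1,q3} {q2} {q7} {q8,q9}
  W2: {q2} {q4}
  W3: {q4} {q8}
  W4: {q3} {q5,q6}
  W5: {q6} {q7}
  W12: {q2}
  W13: {q8}
  W14: {q3}
  W15: {q7}
  W23: {q4}
  W45: {q6}
C dims 12,6; δ0: rk 6, SNF 1^6
Ȟ^0: (12−6)−0=6 ⇒ Z^6
Ȟ^1: (6−0)−6=0 ⇒ 0
Ȟ^2: (0−0)−0=0 ⇒ 0


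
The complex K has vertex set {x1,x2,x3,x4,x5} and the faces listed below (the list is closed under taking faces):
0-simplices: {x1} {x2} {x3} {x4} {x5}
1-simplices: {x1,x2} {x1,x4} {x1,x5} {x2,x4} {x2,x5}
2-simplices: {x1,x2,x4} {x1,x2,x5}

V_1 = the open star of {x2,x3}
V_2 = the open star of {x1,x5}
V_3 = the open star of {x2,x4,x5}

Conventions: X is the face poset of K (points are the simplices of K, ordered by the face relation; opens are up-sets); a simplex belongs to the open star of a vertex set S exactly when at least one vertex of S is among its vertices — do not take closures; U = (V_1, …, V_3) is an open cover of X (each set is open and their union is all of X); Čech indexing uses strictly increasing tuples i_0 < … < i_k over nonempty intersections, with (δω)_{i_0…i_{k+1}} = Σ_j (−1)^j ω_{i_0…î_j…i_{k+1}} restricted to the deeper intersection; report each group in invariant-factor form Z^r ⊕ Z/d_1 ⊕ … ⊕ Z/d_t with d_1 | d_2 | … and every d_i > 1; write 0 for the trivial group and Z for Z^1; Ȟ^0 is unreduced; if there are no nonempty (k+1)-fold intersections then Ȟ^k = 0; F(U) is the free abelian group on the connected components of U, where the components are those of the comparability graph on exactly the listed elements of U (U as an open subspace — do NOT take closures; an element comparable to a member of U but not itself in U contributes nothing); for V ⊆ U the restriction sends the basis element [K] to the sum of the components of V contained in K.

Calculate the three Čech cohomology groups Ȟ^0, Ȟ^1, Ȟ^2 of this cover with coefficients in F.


Ȟ^0 = Z^2,  Ȟ^1 = 0,  Ȟ^2 = 0

cover nerve:
  V1={{x2},{x3},{x1,x2},{x2,x4},{x2,x5},{x1,x2,x4},{x1,x2,x5}} V2={{x1},{x5},{x1,x2},{x1,x4},{x1,x5},{x2,x5},{x1,x2,x4},{x1,x2,x5}} V3={{x2},{x4},{x5},{x1,x2},{x1,x4},{x1,x5},{x2,x4},{x2,x5},{x1,x2,x4},{x1,x2,x5}}
  V12={{x1,x2},{x2,x5},{x1,x2,x4},{x1,x2,x5}} V13={{x2},{x1,x2},{x2,x4},{x2,x5},{x1,x2,x4},{x1,x2,x5}} V23={{x5},{x1,x2},{x1,x4},{x1,x5},{x2,x5},{x1,x2,x4},{x1,x2,x5}}
  V123={{x1,x2},{x2,x5},{x1,x2,x4},{x1,x2,x5}}
components per intersection:
  V1: {{x2},{x1,x2},{x2,x4},{x2,x5},{x1,x2,x4},{x1,x2,x5}} {{x3}}
  V2: {{x1},{x5},{x1,x2},{x1,x4},{x1,x5},{x2,x5},{x1,x2,x4},{x1,x2,x5}}
  V3: {{x2},{x4},{x5},{x1,x2},{x1,x4},{x1,x5},{x2,x4},{x2,x5},{x1,x2,x4},{x1,x2,x5}}
  V12: {{x1,x2},{x2,x5},{x1,x2,x4},{x1,x2,x5}}
  V13: {{x2},{x1,x2},{x2,x4},{x2,x5},{x1,x2,x4},{x1,x2,x5}}
  V23: {{x5},{x1,x2},{x1,x4},{x1,x5},{x2,x5},{x1,x2,x4},{x1,x2,x5}}
  V123: {{x1,x2},{x2,x5},{x1,x2,x4},{x1,x2,x5}}
C dims 4,3,1; δ0: rk 2, SNF 1^2; δ1: rk 1, SNF 1^1
Ȟ^0: (4−2)−0=2 ⇒ Z^2
Ȟ^1: (3−1)−2=0 ⇒ 0
Ȟ^2: (1−0)−1=0 ⇒ 0


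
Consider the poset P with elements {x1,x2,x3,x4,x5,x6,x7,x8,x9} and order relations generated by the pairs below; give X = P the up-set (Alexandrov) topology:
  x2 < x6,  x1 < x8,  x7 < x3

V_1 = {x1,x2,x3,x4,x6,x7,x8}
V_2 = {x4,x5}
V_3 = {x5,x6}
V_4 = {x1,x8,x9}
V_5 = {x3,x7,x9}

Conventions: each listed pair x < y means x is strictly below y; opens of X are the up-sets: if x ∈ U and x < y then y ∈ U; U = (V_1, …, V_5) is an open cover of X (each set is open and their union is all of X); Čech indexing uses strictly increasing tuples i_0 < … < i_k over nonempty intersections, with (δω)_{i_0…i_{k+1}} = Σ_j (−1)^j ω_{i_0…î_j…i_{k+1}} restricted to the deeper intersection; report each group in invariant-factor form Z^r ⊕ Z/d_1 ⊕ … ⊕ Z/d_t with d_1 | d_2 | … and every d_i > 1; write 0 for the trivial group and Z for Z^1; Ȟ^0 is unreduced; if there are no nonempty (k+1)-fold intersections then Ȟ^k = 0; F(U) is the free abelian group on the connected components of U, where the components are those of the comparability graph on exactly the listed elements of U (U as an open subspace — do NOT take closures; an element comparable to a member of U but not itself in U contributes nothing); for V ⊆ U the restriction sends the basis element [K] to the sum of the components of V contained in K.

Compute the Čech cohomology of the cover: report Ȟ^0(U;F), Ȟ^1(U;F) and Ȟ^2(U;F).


intersection data:
  V12={x4} V13={x6} V14={x1,x8} V15={x3,x7} V23={x5} V45={x9}
components per intersection:
  V1: {x1,x8} {x2,x6} {x3,x7} {x4}
  V2: {x4} {x5}
  V3: {x5} {x6}
  V4: {x1,x8} {x9}
  V5: {x3,x7} {x9}
  V12: {x4}
  V13: {x6}
  V14: {x1,x8}
  V15: {x3,x7}
  V23: {x5}
  V45: {x9}
C dims 12,6; δ0: rk 6, SNF 1^6
Ȟ^0 = (12 − 6) − 0 = 6, so Ȟ^0 ≅ Z^6
Ȟ^1 = (6 − 0) − 6 = 0, so Ȟ^1 ≅ 0
Ȟ^2 = (0 − 0) − 0 = 0, so Ȟ^2 ≅ 0

Ȟ^0(U;F) ≅ Z^6; Ȟ^1(U;F) ≅ 0; Ȟ^2(U;F) ≅ 0


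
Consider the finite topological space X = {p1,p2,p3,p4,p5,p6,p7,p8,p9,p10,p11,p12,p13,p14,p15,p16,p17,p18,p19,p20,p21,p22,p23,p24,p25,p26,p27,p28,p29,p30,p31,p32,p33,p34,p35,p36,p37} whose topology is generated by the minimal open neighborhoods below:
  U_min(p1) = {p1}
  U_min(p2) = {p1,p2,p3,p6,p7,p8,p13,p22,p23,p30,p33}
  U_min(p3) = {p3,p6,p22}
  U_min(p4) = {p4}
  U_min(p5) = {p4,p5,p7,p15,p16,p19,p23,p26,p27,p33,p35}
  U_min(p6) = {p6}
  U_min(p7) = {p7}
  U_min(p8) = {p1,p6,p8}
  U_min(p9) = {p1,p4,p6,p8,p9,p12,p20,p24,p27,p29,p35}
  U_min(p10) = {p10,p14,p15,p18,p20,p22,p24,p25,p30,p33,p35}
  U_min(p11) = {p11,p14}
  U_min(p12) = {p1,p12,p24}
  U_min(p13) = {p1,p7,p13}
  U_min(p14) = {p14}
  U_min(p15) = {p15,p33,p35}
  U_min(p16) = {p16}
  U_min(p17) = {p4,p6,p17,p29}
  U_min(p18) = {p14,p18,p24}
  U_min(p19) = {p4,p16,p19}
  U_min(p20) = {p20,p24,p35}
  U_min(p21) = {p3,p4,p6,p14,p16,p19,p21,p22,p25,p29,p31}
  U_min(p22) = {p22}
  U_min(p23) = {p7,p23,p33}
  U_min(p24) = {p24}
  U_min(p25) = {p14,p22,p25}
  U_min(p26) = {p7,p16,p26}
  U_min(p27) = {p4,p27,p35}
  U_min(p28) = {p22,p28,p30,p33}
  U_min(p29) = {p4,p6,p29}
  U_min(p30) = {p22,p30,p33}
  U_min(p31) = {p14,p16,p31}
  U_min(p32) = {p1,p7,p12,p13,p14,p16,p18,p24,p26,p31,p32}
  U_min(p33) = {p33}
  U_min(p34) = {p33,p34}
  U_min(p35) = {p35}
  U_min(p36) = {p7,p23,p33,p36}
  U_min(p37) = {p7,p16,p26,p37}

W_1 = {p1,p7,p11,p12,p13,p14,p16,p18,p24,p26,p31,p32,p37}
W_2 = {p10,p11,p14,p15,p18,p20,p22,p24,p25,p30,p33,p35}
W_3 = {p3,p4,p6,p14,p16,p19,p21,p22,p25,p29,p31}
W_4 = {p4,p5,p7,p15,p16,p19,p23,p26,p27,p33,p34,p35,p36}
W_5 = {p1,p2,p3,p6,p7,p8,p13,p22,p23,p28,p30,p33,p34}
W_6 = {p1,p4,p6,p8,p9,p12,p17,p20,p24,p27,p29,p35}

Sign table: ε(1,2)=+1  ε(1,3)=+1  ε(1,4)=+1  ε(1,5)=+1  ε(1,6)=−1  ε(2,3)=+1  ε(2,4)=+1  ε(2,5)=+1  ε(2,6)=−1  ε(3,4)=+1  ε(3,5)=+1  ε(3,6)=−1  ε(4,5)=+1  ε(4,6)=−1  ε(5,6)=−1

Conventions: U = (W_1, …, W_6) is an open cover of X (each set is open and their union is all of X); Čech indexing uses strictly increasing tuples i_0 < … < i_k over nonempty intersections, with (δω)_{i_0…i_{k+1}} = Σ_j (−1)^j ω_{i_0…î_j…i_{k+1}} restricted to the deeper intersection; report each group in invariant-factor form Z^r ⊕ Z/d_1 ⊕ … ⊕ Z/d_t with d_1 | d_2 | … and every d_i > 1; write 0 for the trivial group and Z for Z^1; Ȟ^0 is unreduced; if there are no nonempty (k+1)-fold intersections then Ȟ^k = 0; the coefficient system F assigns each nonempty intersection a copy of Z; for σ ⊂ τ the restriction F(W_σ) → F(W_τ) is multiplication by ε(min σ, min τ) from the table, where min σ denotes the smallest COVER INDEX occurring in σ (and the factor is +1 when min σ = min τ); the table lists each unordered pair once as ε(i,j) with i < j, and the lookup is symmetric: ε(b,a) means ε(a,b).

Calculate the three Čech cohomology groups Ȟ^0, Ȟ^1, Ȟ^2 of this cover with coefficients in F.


Ȟ^0 = Z; Ȟ^1 = 0; Ȟ^2 = Z/2

nerve of the cover:
  W12={p11,p14,p18,p24} W13={p14,p16,p31} W14={p7,p16,p26} W15={p1,p7,p13} W16={p1,p12,p24} W23={p14,p22,p25} W24={p15,p33,p35} W25={p22,p30,p33} W26={p20,p24,p35} W34={p4,p16,p19} W35={p3,p6,p22} W36={p4,p6,p29} W45={p7,p23,p33,p34} W46={p4,p27,p35} W56={p1,p6,p8}
  W123={p14} W126={p24} W134={p16} W145={p7} W156={p1} W235={p22} W245={p33} W246={p35} W346={p4} W356={p6}
C dims 6,15,10; δ0: rk 5, SNF 1^5; δ1: rk 10, SNF 1^9·2
Ȟ^0 = (6 − 5) − 0 = 1, so Ȟ^0 ≅ Z
Ȟ^1 = (15 − 10) − 5 = 0, so Ȟ^1 ≅ 0
Ȟ^2 = (10 − 0) − 10 = 0 plus torsion [2], so Ȟ^2 ≅ Z/2


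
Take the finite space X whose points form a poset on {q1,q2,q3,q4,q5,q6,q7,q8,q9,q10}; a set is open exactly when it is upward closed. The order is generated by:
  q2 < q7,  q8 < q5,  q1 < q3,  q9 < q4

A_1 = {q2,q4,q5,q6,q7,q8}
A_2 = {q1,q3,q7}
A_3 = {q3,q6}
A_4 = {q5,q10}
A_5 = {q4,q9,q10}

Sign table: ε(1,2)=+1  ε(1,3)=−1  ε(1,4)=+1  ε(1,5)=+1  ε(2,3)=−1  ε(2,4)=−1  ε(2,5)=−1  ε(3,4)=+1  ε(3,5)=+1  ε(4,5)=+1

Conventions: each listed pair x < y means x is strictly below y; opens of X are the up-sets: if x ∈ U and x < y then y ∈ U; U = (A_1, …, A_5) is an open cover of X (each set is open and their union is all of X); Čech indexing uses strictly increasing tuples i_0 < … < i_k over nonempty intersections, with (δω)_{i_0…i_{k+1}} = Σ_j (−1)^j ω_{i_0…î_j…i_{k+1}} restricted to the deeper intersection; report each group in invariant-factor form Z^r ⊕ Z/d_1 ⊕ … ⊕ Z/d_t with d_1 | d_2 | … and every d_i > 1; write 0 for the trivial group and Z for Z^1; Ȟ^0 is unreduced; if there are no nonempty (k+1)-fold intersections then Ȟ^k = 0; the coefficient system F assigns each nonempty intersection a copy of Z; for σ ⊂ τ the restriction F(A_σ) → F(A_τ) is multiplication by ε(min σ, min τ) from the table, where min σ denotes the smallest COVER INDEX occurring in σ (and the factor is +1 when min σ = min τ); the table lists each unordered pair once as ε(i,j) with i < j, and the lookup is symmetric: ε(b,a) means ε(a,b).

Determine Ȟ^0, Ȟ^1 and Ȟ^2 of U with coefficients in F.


Ȟ^0 ≅ Z,  Ȟ^1 ≅ Z^2,  Ȟ^2 ≅ 0

cover nerve:
  A12={q7} A13={q6} A14={q5} A15={q4} A23={q3} A45={q10}
C dims 5,6; δ0: rk 4, SNF 1^4
Ȟ^0: (5−4)−0=1 ⇒ Z
Ȟ^1: (6−0)−4=2 ⇒ Z^2
Ȟ^2: (0−0)−0=0 ⇒ 0


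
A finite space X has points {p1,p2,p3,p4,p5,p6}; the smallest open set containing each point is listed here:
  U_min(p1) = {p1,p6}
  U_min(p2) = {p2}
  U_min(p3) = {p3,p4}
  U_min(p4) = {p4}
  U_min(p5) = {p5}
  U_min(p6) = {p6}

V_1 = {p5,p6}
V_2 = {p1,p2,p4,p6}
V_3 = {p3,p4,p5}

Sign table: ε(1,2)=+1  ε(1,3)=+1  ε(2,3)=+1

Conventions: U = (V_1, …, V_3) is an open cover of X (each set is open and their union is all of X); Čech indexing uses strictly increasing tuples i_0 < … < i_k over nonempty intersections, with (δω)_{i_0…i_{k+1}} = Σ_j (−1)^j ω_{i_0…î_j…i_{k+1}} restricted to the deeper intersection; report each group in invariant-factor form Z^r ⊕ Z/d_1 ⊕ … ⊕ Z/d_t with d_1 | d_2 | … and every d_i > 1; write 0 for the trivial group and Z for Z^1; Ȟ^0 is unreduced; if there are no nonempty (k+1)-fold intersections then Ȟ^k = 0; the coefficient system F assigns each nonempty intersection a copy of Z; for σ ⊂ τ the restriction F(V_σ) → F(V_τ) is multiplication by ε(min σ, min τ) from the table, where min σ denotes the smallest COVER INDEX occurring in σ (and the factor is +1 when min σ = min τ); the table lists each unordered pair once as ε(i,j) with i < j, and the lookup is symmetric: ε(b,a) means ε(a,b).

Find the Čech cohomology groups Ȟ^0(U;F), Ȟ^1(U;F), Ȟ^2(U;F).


Ȟ^0(U;F) ≅ Z, Ȟ^1(U;F) ≅ Z, Ȟ^2(U;F) ≅ 0

nonempty overlaps:
  V12={p6} V13={p5} V23={p4}
C dims 3,3; δ0: rk 2, SNF 1^2
degree 0: 3−2−0 = 1 → Ȟ^0 ≅ Z
degree 1: 3−0−2 = 1 → Ȟ^1 ≅ Z
degree 2: 0−0−0 = 0 → Ȟ^2 ≅ 0


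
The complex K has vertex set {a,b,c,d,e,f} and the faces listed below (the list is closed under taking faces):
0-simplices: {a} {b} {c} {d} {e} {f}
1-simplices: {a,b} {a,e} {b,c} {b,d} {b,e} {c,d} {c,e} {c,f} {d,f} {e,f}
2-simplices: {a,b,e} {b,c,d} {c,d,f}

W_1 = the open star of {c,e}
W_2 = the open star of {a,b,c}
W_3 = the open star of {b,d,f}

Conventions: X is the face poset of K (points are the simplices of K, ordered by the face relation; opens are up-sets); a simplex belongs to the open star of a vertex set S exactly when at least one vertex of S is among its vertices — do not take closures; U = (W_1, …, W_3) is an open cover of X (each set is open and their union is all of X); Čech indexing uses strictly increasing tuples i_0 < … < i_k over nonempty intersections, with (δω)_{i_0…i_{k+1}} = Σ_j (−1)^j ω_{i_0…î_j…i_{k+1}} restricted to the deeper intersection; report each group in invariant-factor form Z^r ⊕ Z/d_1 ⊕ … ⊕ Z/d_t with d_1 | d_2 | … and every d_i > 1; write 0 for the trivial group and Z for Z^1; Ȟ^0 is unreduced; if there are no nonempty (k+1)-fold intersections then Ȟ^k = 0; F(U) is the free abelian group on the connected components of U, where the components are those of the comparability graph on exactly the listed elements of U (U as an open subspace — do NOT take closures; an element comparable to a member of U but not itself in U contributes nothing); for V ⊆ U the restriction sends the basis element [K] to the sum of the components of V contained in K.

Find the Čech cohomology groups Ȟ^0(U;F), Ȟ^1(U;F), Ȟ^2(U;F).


nerve simplices:
  W1={{c},{e},{a,e},{b,c},{b,e},{c,d},{c,e},{c,f},{e,f},{a,b,e},{b,c,d},{c,d,f}} W2={{a},{b},{c},{a,b},{a,e},{b,c},{b,d},{b,e},{c,d},{c,e},{c,f},{a,b,e},{b,c,d},{c,d,f}} W3={{b},{d},{f},{a,b},{b,c},{b,d},{b,e},{c,d},{c,f},{d,f},{e,f},{a,b,e},{b,c,d},{c,d,f}}
  W12={{c},{a,e},{b,c},{b,e},{c,d},{c,e},{c,f},{a,b,e},{b,c,d},{c,d,f}} W13={{b,c},{b,e},{c,d},{c,f},{e,f},{a,b,e},{b,c,d},{c,d,f}} W23={{b},{a,b},{b,c},{b,d},{b,e},{c,d},{c,f},{a,b,e},{b,c,d},{c,d,f}}
  W123={{b,c},{b,e},{c,d},{c,f},{a,b,e},{b,c,d},{c,d,f}}
components per intersection:
  W1: {{c},{e},{a,e},{b,c},{b,e},{c,d},{c,e},{c,f},{e,f},{a,b,e},{b,c,d},{c,d,f}}
  W2: {{a},{b},{c},{a,b},{a,e},{b,c},{b,d},{b,e},{c,d},{c,e},{c,f},{a,b,e},{b,c,d},{c,d,f}}
  W3: {{b},{d},{f},{a,b},{b,c},{b,d},{b,e},{c,d},{c,f},{d,f},{e,f},{a,b,e},{b,c,d},{c,d,f}}
  W12: {{c},{b,c},{c,d},{c,e},{c,f},{b,c,d},{c,d,f}} {{a,e},{b,e},{a,b,e}}
  W13: {{b,c},{c,d},{c,f},{b,c,d},{c,d,f}} {{b,e},{a,b,e}} {{e,f}}
  W23: {{b},{a,b},{b,c},{b,d},{b,e},{c,d},{c,f},{a,b,e},{b,c,d},{c,d,f}}
  W123: {{b,c},{c,d},{c,f},{b,c,d},{c,d,f}} {{b,e},{a,b,e}}
C dims 3,6,2; δ0: rk 2, SNF 1^2; δ1: rk 2, SNF 1^2
degree 0: 3−2−0 = 1 → Ȟ^0 ≅ Z
degree 1: 6−2−2 = 2 → Ȟ^1 ≅ Z^2
degree 2: 2−0−2 = 0 → Ȟ^2 ≅ 0

Ȟ^0 ≅ Z, Ȟ^1 ≅ Z^2 and Ȟ^2 ≅ 0


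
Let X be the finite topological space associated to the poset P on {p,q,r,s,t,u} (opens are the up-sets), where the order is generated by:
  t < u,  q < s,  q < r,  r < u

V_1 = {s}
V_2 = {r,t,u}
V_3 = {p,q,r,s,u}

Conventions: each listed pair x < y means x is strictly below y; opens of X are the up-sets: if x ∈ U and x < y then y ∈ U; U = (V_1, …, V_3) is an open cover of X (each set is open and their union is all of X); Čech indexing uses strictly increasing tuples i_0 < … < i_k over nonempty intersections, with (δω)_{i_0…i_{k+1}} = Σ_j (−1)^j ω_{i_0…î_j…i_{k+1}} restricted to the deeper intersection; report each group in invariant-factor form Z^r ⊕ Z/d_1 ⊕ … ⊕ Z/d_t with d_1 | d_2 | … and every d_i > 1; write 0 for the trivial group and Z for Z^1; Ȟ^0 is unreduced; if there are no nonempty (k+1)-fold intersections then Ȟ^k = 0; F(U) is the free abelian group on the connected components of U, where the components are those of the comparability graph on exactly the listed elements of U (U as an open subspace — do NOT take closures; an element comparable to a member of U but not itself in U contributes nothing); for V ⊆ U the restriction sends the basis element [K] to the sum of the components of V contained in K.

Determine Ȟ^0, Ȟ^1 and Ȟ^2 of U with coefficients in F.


Ȟ^0 = Z^2; Ȟ^1 = 0; Ȟ^2 = 0

nonempty overlaps:
  V13={s} V23={r,u}
components per intersection:
  V1: {s}
  V2: {r,t,u}
  V3: {p} {q,r,s,u}
  V13: {s}
  V23: {r,u}
C dims 4,2; δ0: rk 2, SNF 1^2
degree 0: 4−2−0 = 2 → Ȟ^0 ≅ Z^2
degree 1: 2−0−2 = 0 → Ȟ^1 ≅ 0
degree 2: 0−0−0 = 0 → Ȟ^2 ≅ 0
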